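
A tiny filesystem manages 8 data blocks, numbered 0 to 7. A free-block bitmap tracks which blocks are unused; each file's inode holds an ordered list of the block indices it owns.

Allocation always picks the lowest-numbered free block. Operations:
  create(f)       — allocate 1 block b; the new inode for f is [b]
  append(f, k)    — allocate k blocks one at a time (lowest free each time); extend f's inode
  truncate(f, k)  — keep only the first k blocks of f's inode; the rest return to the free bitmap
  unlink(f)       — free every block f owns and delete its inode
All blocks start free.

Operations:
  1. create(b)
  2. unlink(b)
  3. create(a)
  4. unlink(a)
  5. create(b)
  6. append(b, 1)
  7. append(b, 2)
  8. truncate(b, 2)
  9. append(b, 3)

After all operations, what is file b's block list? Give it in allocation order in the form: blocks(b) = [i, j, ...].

blocks(b) = [0, 1, 2, 3, 4]

  1. create(b)  ⇒  F.......  {b→[0]}
  2. unlink(b)  ⇒  ........  {}
  3. create(a)  ⇒  F.......  {a→[0]}
  4. unlink(a)  ⇒  ........  {}
  5. create(b)  ⇒  F.......  {b→[0]}
  6. append(b, 1)  ⇒  FF......  {b→[0, 1]}
  7. append(b, 2)  ⇒  FFFF....  {b→[0, 1, 2, 3]}
  8. truncate(b, 2)  ⇒  FF......  {b→[0, 1]}
  9. append(b, 3)  ⇒  FFFFF...  {b→[0, 1, 2, 3, 4]}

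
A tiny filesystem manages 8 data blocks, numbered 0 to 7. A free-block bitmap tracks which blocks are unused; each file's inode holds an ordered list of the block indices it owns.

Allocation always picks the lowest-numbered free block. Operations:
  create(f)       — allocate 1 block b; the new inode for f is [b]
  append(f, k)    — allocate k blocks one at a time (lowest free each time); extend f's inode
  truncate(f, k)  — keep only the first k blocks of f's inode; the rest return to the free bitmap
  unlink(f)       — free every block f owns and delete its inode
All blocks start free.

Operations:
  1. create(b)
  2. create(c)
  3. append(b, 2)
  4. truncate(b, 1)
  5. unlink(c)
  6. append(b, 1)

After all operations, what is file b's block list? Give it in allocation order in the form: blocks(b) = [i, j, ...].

blocks(b) = [0, 1]

[1] create(b) — b=0 (map F.......)
[2] create(c) — b=0 c=1 (map FF......)
[3] append(b, 2) — b=0,2,3 c=1 (map FFFF....)
[4] truncate(b, 1) — b=0 c=1 (map FF......)
[5] unlink(c) — b=0 (map F.......)
[6] append(b, 1) — b=0,1 (map FF......)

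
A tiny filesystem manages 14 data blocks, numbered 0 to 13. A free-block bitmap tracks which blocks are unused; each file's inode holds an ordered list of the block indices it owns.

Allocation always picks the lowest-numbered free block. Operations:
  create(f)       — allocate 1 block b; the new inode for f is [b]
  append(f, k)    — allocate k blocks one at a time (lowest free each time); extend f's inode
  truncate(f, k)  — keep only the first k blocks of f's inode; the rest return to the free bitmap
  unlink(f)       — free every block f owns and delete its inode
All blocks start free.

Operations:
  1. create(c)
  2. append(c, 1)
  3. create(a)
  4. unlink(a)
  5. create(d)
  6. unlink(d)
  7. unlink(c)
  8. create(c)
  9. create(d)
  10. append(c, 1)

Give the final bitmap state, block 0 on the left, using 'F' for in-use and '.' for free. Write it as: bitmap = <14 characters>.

bitmap = FFF...........

create(c): bitmap=F............. | c=[0]
append(c, 1): bitmap=FF............ | c=[0, 1]
create(a): bitmap=FFF........... | a=[2] c=[0, 1]
unlink(a): bitmap=FF............ | c=[0, 1]
create(d): bitmap=FFF........... | c=[0, 1] d=[2]
unlink(d): bitmap=FF............ | c=[0, 1]
unlink(c): bitmap=.............. | 
create(c): bitmap=F............. | c=[0]
create(d): bitmap=FF............ | c=[0] d=[1]
append(c, 1): bitmap=FFF........... | c=[0, 2] d=[1]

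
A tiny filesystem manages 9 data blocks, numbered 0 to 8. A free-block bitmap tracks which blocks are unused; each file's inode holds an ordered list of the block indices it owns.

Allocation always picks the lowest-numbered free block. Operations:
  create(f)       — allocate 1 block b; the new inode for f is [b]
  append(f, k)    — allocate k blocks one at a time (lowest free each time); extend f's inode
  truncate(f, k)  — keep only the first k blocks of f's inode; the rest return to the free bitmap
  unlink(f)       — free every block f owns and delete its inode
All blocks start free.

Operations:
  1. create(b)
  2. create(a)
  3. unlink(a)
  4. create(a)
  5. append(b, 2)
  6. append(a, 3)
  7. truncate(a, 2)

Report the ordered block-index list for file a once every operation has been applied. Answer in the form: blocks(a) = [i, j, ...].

blocks(a) = [1, 4]

create(b): bitmap=F........ | b=[0]
create(a): bitmap=FF....... | a=[1] b=[0]
unlink(a): bitmap=F........ | b=[0]
create(a): bitmap=FF....... | a=[1] b=[0]
append(b, 2): bitmap=FFFF..... | a=[1] b=[0, 2, 3]
append(a, 3): bitmap=FFFFFFF.. | a=[1, 4, 5, 6] b=[0, 2, 3]
truncate(a, 2): bitmap=FFFFF.... | a=[1, 4] b=[0, 2, 3]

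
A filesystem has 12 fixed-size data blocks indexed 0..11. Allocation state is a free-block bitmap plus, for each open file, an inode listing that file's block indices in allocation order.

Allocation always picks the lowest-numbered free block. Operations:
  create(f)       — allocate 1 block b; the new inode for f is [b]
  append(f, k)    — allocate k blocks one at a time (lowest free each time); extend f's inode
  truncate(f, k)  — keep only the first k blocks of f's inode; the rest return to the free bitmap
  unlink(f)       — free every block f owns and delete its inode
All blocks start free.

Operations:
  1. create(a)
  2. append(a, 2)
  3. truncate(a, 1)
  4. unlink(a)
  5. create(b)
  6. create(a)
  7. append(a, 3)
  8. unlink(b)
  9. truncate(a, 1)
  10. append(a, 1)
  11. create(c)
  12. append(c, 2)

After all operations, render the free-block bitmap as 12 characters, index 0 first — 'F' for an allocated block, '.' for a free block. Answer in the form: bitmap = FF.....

bitmap = FFFFF.......

after create(a) → a:[0]  free=[F...........]
after append(a, 2) → a:[0, 1, 2]  free=[FFF.........]
after truncate(a, 1) → a:[0]  free=[F...........]
after unlink(a) →   free=[............]
after create(b) → b:[0]  free=[F...........]
after create(a) → a:[1], b:[0]  free=[FF..........]
after append(a, 3) → a:[1, 2, 3, 4], b:[0]  free=[FFFFF.......]
after unlink(b) → a:[1, 2, 3, 4]  free=[.FFFF.......]
after truncate(a, 1) → a:[1]  free=[.F..........]
after append(a, 1) → a:[1, 0]  free=[FF..........]
after create(c) → a:[1, 0], c:[2]  free=[FFF.........]
after append(c, 2) → a:[1, 0], c:[2, 3, 4]  free=[FFFFF.......]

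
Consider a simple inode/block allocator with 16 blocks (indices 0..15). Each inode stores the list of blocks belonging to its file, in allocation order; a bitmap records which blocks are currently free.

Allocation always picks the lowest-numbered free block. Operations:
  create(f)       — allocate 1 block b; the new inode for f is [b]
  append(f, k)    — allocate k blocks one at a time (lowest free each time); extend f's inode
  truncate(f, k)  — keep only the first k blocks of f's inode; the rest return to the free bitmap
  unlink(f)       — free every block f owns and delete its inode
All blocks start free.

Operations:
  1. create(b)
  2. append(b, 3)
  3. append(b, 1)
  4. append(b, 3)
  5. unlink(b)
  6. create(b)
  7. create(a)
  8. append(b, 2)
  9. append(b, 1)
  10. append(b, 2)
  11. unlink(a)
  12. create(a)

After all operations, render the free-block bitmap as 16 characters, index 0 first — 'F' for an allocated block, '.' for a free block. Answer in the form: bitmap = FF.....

bitmap = FFFFFFF.........

after create(b) → b:[0]  free=[F...............]
after append(b, 3) → b:[0, 1, 2, 3]  free=[FFFF............]
after append(b, 1) → b:[0, 1, 2, 3, 4]  free=[FFFFF...........]
after append(b, 3) → b:[0, 1, 2, 3, 4, 5, 6, 7]  free=[FFFFFFFF........]
after unlink(b) →   free=[................]
after create(b) → b:[0]  free=[F...............]
after create(a) → a:[1], b:[0]  free=[FF..............]
after append(b, 2) → a:[1], b:[0, 2, 3]  free=[FFFF............]
after append(b, 1) → a:[1], b:[0, 2, 3, 4]  free=[FFFFF...........]
after append(b, 2) → a:[1], b:[0, 2, 3, 4, 5, 6]  free=[FFFFFFF.........]
after unlink(a) → b:[0, 2, 3, 4, 5, 6]  free=[F.FFFFF.........]
after create(a) → a:[1], b:[0, 2, 3, 4, 5, 6]  free=[FFFFFFF.........]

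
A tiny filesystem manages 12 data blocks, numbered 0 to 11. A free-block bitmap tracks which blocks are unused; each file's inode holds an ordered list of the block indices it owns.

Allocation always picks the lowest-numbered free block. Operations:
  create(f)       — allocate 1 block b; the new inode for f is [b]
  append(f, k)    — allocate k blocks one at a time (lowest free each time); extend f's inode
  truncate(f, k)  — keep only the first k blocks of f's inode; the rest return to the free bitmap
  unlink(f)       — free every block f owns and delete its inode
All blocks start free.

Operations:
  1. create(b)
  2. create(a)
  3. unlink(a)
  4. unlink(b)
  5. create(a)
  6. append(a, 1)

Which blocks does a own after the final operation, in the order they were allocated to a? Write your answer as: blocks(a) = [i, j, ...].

[1] create(b) — b=0 (map F...........)
[2] create(a) — a=1 b=0 (map FF..........)
[3] unlink(a) — b=0 (map F...........)
[4] unlink(b) —  (map ............)
[5] create(a) — a=0 (map F...........)
[6] append(a, 1) — a=0,1 (map FF..........)

blocks(a) = [0, 1]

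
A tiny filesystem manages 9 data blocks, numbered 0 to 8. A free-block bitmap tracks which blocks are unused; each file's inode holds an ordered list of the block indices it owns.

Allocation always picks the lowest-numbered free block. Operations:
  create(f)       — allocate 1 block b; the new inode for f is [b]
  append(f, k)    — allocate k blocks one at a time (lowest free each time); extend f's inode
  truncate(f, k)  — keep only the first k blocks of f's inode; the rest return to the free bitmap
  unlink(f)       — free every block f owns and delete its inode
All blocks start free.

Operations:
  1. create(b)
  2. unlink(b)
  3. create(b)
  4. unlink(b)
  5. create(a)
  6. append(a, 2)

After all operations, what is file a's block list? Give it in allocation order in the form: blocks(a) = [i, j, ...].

blocks(a) = [0, 1, 2]

[1] create(b) — b=0 (map F........)
[2] unlink(b) —  (map .........)
[3] create(b) — b=0 (map F........)
[4] unlink(b) —  (map .........)
[5] create(a) — a=0 (map F........)
[6] append(a, 2) — a=0,1,2 (map FFF......)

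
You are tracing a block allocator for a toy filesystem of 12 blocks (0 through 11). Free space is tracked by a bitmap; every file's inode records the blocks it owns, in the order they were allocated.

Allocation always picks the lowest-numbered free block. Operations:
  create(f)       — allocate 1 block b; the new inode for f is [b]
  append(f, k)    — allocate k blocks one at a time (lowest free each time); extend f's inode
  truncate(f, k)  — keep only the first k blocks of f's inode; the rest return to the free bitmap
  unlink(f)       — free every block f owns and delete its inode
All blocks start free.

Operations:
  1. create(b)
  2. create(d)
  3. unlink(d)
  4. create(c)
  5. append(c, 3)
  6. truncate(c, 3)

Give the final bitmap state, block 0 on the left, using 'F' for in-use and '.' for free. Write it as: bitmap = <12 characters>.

bitmap = FFFF........

create(b): bitmap=F........... | b=[0]
create(d): bitmap=FF.......... | b=[0] d=[1]
unlink(d): bitmap=F........... | b=[0]
create(c): bitmap=FF.......... | b=[0] c=[1]
append(c, 3): bitmap=FFFFF....... | b=[0] c=[1, 2, 3, 4]
truncate(c, 3): bitmap=FFFF........ | b=[0] c=[1, 2, 3]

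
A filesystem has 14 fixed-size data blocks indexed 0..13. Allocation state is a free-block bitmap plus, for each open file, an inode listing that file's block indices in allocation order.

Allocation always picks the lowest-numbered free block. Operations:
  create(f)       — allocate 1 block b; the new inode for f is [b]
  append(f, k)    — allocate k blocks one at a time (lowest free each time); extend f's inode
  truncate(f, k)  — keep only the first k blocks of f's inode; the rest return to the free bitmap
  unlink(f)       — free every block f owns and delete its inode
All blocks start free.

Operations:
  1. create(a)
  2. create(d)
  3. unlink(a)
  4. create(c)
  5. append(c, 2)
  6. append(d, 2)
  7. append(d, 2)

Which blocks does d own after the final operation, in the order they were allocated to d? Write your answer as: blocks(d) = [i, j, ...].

create(a): bitmap=F............. | a=[0]
create(d): bitmap=FF............ | a=[0] d=[1]
unlink(a): bitmap=.F............ | d=[1]
create(c): bitmap=FF............ | c=[0] d=[1]
append(c, 2): bitmap=FFFF.......... | c=[0, 2, 3] d=[1]
append(d, 2): bitmap=FFFFFF........ | c=[0, 2, 3] d=[1, 4, 5]
append(d, 2): bitmap=FFFFFFFF...... | c=[0, 2, 3] d=[1, 4, 5, 6, 7]

blocks(d) = [1, 4, 5, 6, 7]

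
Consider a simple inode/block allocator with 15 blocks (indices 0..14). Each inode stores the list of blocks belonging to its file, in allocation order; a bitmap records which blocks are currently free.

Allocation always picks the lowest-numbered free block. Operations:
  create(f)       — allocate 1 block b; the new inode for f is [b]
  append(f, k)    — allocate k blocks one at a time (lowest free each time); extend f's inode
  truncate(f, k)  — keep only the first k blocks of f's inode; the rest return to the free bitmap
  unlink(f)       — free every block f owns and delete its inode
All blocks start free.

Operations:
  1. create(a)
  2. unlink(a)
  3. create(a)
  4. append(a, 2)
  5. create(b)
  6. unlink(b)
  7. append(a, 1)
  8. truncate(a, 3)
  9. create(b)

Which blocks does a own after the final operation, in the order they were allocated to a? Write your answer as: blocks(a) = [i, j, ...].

  1. create(a)  ⇒  F..............  {a→[0]}
  2. unlink(a)  ⇒  ...............  {}
  3. create(a)  ⇒  F..............  {a→[0]}
  4. append(a, 2)  ⇒  FFF............  {a→[0, 1, 2]}
  5. create(b)  ⇒  FFFF...........  {a→[0, 1, 2]; b→[3]}
  6. unlink(b)  ⇒  FFF............  {a→[0, 1, 2]}
  7. append(a, 1)  ⇒  FFFF...........  {a→[0, 1, 2, 3]}
  8. truncate(a, 3)  ⇒  FFF............  {a→[0, 1, 2]}
  9. create(b)  ⇒  FFFF...........  {a→[0, 1, 2]; b→[3]}

blocks(a) = [0, 1, 2]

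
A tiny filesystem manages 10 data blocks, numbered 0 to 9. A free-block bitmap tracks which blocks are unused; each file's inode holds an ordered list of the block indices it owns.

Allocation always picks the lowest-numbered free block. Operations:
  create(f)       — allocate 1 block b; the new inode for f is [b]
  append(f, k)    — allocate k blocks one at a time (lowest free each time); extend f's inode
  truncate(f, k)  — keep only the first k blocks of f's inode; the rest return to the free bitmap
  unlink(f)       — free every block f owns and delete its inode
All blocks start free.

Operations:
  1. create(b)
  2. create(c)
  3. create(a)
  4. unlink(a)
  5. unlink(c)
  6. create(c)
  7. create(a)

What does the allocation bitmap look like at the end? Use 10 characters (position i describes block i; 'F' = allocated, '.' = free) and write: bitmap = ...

[1] create(b) — b=0 (map F.........)
[2] create(c) — b=0 c=1 (map FF........)
[3] create(a) — a=2 b=0 c=1 (map FFF.......)
[4] unlink(a) — b=0 c=1 (map FF........)
[5] unlink(c) — b=0 (map F.........)
[6] create(c) — b=0 c=1 (map FF........)
[7] create(a) — a=2 b=0 c=1 (map FFF.......)

bitmap = FFF.......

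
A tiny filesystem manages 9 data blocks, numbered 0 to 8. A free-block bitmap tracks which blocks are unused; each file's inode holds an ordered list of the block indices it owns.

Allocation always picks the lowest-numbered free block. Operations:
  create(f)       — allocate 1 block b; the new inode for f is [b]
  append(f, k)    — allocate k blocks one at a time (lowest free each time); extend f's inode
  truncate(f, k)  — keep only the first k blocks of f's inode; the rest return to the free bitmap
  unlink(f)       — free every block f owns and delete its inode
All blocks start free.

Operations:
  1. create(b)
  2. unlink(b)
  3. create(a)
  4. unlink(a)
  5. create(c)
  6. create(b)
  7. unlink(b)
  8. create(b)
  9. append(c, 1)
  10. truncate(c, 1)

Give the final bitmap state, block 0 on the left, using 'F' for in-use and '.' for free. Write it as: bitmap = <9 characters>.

bitmap = FF.......

create(b): bitmap=F........ | b=[0]
unlink(b): bitmap=......... | 
create(a): bitmap=F........ | a=[0]
unlink(a): bitmap=......... | 
create(c): bitmap=F........ | c=[0]
create(b): bitmap=FF....... | b=[1] c=[0]
unlink(b): bitmap=F........ | c=[0]
create(b): bitmap=FF....... | b=[1] c=[0]
append(c, 1): bitmap=FFF...... | b=[1] c=[0, 2]
truncate(c, 1): bitmap=FF....... | b=[1] c=[0]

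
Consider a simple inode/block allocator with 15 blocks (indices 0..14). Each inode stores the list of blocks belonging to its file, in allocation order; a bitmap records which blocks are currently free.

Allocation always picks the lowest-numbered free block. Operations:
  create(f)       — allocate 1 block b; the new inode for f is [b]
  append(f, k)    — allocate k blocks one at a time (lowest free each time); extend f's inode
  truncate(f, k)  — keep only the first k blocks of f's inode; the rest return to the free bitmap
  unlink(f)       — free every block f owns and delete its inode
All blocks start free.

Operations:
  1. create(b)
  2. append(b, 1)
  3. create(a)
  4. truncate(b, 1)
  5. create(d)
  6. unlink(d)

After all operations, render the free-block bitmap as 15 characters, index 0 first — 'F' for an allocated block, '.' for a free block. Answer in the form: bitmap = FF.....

bitmap = F.F............

  1. create(b)  ⇒  F..............  {b→[0]}
  2. append(b, 1)  ⇒  FF.............  {b→[0, 1]}
  3. create(a)  ⇒  FFF............  {a→[2]; b→[0, 1]}
  4. truncate(b, 1)  ⇒  F.F............  {a→[2]; b→[0]}
  5. create(d)  ⇒  FFF............  {a→[2]; b→[0]; d→[1]}
  6. unlink(d)  ⇒  F.F............  {a→[2]; b→[0]}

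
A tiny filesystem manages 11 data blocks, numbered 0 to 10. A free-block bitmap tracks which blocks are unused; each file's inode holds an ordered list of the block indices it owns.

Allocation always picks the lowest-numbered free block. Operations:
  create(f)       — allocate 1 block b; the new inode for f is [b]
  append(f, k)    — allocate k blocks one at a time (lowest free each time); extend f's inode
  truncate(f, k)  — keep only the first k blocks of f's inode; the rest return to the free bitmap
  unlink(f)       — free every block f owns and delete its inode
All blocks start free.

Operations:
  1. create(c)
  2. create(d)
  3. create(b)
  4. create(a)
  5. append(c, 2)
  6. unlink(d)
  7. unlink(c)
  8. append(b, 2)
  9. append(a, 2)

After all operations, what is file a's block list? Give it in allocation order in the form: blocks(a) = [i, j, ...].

[1] create(c) — c=0 (map F..........)
[2] create(d) — c=0 d=1 (map FF.........)
[3] create(b) — b=2 c=0 d=1 (map FFF........)
[4] create(a) — a=3 b=2 c=0 d=1 (map FFFF.......)
[5] append(c, 2) — a=3 b=2 c=0,4,5 d=1 (map FFFFFF.....)
[6] unlink(d) — a=3 b=2 c=0,4,5 (map F.FFFF.....)
[7] unlink(c) — a=3 b=2 (map ..FF.......)
[8] append(b, 2) — a=3 b=2,0,1 (map FFFF.......)
[9] append(a, 2) — a=3,4,5 b=2,0,1 (map FFFFFF.....)

blocks(a) = [3, 4, 5]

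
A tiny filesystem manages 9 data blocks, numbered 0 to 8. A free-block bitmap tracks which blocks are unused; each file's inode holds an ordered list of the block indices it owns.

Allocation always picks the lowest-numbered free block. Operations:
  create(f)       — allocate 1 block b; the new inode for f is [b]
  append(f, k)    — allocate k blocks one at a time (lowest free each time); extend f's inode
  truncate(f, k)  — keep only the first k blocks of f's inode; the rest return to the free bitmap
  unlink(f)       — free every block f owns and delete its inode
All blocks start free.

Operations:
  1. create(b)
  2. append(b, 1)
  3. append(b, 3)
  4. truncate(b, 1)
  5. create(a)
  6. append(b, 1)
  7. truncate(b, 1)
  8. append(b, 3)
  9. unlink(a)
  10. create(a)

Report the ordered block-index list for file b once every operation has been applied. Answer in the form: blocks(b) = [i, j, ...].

blocks(b) = [0, 2, 3, 4]

after create(b) → b:[0]  free=[F........]
after append(b, 1) → b:[0, 1]  free=[FF.......]
after append(b, 3) → b:[0, 1, 2, 3, 4]  free=[FFFFF....]
after truncate(b, 1) → b:[0]  free=[F........]
after create(a) → a:[1], b:[0]  free=[FF.......]
after append(b, 1) → a:[1], b:[0, 2]  free=[FFF......]
after truncate(b, 1) → a:[1], b:[0]  free=[FF.......]
after append(b, 3) → a:[1], b:[0, 2, 3, 4]  free=[FFFFF....]
after unlink(a) → b:[0, 2, 3, 4]  free=[F.FFF....]
after create(a) → a:[1], b:[0, 2, 3, 4]  free=[FFFFF....]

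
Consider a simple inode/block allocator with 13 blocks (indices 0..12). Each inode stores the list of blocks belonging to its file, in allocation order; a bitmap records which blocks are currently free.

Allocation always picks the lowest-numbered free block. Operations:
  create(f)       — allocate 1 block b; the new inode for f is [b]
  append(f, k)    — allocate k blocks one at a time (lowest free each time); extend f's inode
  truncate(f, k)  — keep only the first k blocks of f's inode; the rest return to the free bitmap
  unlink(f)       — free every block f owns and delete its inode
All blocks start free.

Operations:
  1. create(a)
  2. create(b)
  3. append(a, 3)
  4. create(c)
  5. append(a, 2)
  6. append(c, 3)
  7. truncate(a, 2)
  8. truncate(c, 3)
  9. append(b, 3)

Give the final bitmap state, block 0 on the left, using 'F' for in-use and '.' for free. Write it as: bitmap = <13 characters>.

create(a): bitmap=F............ | a=[0]
create(b): bitmap=FF........... | a=[0] b=[1]
append(a, 3): bitmap=FFFFF........ | a=[0, 2, 3, 4] b=[1]
create(c): bitmap=FFFFFF....... | a=[0, 2, 3, 4] b=[1] c=[5]
append(a, 2): bitmap=FFFFFFFF..... | a=[0, 2, 3, 4, 6, 7] b=[1] c=[5]
append(c, 3): bitmap=FFFFFFFFFFF.. | a=[0, 2, 3, 4, 6, 7] b=[1] c=[5, 8, 9, 10]
truncate(a, 2): bitmap=FFF..F..FFF.. | a=[0, 2] b=[1] c=[5, 8, 9, 10]
truncate(c, 3): bitmap=FFF..F..FF... | a=[0, 2] b=[1] c=[5, 8, 9]
append(b, 3): bitmap=FFFFFFF.FF... | a=[0, 2] b=[1, 3, 4, 6] c=[5, 8, 9]

bitmap = FFFFFFF.FF...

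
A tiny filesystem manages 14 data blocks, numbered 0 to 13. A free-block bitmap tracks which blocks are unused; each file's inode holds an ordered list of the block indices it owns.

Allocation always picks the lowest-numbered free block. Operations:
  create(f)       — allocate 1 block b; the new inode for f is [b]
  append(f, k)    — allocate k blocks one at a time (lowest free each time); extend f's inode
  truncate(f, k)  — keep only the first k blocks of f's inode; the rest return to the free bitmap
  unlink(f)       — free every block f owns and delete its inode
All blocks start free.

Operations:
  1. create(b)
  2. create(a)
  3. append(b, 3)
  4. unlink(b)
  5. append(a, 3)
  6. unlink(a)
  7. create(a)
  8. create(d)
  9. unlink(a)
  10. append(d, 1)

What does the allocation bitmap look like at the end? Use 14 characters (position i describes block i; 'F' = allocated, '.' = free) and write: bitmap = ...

bitmap = FF............

  1. create(b)  ⇒  F.............  {b→[0]}
  2. create(a)  ⇒  FF............  {a→[1]; b→[0]}
  3. append(b, 3)  ⇒  FFFFF.........  {a→[1]; b→[0, 2, 3, 4]}
  4. unlink(b)  ⇒  .F............  {a→[1]}
  5. append(a, 3)  ⇒  FFFF..........  {a→[1, 0, 2, 3]}
  6. unlink(a)  ⇒  ..............  {}
  7. create(a)  ⇒  F.............  {a→[0]}
  8. create(d)  ⇒  FF............  {a→[0]; d→[1]}
  9. unlink(a)  ⇒  .F............  {d→[1]}
  10. append(d, 1)  ⇒  FF............  {d→[1, 0]}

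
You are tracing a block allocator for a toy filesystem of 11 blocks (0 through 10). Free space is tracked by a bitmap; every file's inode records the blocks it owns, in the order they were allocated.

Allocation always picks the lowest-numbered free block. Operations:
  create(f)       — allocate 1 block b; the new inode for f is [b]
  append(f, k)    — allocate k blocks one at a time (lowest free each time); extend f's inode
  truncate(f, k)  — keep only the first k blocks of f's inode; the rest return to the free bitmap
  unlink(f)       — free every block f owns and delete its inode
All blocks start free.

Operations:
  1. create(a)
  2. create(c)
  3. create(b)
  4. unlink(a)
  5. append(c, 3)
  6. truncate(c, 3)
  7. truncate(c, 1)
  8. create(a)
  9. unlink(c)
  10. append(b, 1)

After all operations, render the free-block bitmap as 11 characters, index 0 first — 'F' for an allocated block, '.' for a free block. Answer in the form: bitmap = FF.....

[1] create(a) — a=0 (map F..........)
[2] create(c) — a=0 c=1 (map FF.........)
[3] create(b) — a=0 b=2 c=1 (map FFF........)
[4] unlink(a) — b=2 c=1 (map .FF........)
[5] append(c, 3) — b=2 c=1,0,3,4 (map FFFFF......)
[6] truncate(c, 3) — b=2 c=1,0,3 (map FFFF.......)
[7] truncate(c, 1) — b=2 c=1 (map .FF........)
[8] create(a) — a=0 b=2 c=1 (map FFF........)
[9] unlink(c) — a=0 b=2 (map F.F........)
[10] append(b, 1) — a=0 b=2,1 (map FFF........)

bitmap = FFF........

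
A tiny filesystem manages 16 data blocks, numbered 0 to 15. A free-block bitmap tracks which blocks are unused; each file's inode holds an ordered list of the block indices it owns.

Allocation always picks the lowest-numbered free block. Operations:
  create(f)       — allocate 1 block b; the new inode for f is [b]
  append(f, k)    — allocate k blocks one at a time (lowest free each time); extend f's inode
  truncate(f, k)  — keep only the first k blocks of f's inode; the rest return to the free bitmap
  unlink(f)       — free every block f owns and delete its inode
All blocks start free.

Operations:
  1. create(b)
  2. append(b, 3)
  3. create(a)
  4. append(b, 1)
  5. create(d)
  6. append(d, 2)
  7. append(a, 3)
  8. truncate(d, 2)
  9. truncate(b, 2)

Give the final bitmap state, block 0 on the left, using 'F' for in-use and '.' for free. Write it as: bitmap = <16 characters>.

after create(b) → b:[0]  free=[F...............]
after append(b, 3) → b:[0, 1, 2, 3]  free=[FFFF............]
after create(a) → a:[4], b:[0, 1, 2, 3]  free=[FFFFF...........]
after append(b, 1) → a:[4], b:[0, 1, 2, 3, 5]  free=[FFFFFF..........]
after create(d) → a:[4], b:[0, 1, 2, 3, 5], d:[6]  free=[FFFFFFF.........]
after append(d, 2) → a:[4], b:[0, 1, 2, 3, 5], d:[6, 7, 8]  free=[FFFFFFFFF.......]
after append(a, 3) → a:[4, 9, 10, 11], b:[0, 1, 2, 3, 5], d:[6, 7, 8]  free=[FFFFFFFFFFFF....]
after truncate(d, 2) → a:[4, 9, 10, 11], b:[0, 1, 2, 3, 5], d:[6, 7]  free=[FFFFFFFF.FFF....]
after truncate(b, 2) → a:[4, 9, 10, 11], b:[0, 1], d:[6, 7]  free=[FF..F.FF.FFF....]

bitmap = FF..F.FF.FFF....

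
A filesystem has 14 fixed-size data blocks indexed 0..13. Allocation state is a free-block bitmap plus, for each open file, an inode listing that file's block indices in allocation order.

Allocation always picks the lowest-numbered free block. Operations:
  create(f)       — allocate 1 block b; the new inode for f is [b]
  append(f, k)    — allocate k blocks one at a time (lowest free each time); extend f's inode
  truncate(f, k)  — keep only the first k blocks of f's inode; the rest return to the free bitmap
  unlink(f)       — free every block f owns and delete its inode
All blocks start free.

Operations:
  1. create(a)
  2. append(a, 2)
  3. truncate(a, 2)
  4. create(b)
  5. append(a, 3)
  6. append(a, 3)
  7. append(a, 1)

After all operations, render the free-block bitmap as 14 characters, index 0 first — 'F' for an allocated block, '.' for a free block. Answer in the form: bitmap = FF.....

bitmap = FFFFFFFFFF....

create(a): bitmap=F............. | a=[0]
append(a, 2): bitmap=FFF........... | a=[0, 1, 2]
truncate(a, 2): bitmap=FF............ | a=[0, 1]
create(b): bitmap=FFF........... | a=[0, 1] b=[2]
append(a, 3): bitmap=FFFFFF........ | a=[0, 1, 3, 4, 5] b=[2]
append(a, 3): bitmap=FFFFFFFFF..... | a=[0, 1, 3, 4, 5, 6, 7, 8] b=[2]
append(a, 1): bitmap=FFFFFFFFFF.... | a=[0, 1, 3, 4, 5, 6, 7, 8, 9] b=[2]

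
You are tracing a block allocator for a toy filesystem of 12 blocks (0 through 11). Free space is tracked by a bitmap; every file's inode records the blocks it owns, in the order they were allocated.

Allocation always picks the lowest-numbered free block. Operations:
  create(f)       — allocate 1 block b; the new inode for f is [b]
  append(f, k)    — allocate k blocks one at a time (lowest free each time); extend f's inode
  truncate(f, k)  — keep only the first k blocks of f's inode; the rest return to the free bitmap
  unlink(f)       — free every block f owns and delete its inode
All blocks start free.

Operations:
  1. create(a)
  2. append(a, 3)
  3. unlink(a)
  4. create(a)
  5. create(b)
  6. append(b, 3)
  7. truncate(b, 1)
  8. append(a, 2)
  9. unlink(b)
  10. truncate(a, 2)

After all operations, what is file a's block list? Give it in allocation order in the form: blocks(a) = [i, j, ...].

blocks(a) = [0, 2]

after create(a) → a:[0]  free=[F...........]
after append(a, 3) → a:[0, 1, 2, 3]  free=[FFFF........]
after unlink(a) →   free=[............]
after create(a) → a:[0]  free=[F...........]
after create(b) → a:[0], b:[1]  free=[FF..........]
after append(b, 3) → a:[0], b:[1, 2, 3, 4]  free=[FFFFF.......]
after truncate(b, 1) → a:[0], b:[1]  free=[FF..........]
after append(a, 2) → a:[0, 2, 3], b:[1]  free=[FFFF........]
after unlink(b) → a:[0, 2, 3]  free=[F.FF........]
after truncate(a, 2) → a:[0, 2]  free=[F.F.........]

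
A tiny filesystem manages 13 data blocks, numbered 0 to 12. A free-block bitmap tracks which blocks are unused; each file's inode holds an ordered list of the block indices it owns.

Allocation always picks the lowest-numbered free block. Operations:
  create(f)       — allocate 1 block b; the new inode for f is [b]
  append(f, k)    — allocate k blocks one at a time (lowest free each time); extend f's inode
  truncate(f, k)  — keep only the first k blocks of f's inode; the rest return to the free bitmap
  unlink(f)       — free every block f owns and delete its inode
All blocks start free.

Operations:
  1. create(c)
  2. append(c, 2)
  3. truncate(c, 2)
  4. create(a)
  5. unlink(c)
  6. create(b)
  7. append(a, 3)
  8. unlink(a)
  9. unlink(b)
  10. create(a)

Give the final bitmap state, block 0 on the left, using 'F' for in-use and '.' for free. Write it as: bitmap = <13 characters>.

  1. create(c)  ⇒  F............  {c→[0]}
  2. append(c, 2)  ⇒  FFF..........  {c→[0, 1, 2]}
  3. truncate(c, 2)  ⇒  FF...........  {c→[0, 1]}
  4. create(a)  ⇒  FFF..........  {a→[2]; c→[0, 1]}
  5. unlink(c)  ⇒  ..F..........  {a→[2]}
  6. create(b)  ⇒  F.F..........  {a→[2]; b→[0]}
  7. append(a, 3)  ⇒  FFFFF........  {a→[2, 1, 3, 4]; b→[0]}
  8. unlink(a)  ⇒  F............  {b→[0]}
  9. unlink(b)  ⇒  .............  {}
  10. create(a)  ⇒  F............  {a→[0]}

bitmap = F............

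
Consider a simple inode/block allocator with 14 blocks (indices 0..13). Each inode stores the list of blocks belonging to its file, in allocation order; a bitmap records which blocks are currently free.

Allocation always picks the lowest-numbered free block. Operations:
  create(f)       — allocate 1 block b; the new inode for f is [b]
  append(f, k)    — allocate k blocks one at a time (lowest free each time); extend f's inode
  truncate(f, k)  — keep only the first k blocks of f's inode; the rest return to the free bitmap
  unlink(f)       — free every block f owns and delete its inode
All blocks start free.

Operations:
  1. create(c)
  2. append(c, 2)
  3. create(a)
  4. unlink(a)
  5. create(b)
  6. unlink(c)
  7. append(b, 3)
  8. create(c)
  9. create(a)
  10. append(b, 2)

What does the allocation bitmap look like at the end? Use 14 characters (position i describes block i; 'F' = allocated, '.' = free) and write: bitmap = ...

create(c): bitmap=F............. | c=[0]
append(c, 2): bitmap=FFF........... | c=[0, 1, 2]
create(a): bitmap=FFFF.......... | a=[3] c=[0, 1, 2]
unlink(a): bitmap=FFF........... | c=[0, 1, 2]
create(b): bitmap=FFFF.......... | b=[3] c=[0, 1, 2]
unlink(c): bitmap=...F.......... | b=[3]
append(b, 3): bitmap=FFFF.......... | b=[3, 0, 1, 2]
create(c): bitmap=FFFFF......... | b=[3, 0, 1, 2] c=[4]
create(a): bitmap=FFFFFF........ | a=[5] b=[3, 0, 1, 2] c=[4]
append(b, 2): bitmap=FFFFFFFF...... | a=[5] b=[3, 0, 1, 2, 6, 7] c=[4]

bitmap = FFFFFFFF......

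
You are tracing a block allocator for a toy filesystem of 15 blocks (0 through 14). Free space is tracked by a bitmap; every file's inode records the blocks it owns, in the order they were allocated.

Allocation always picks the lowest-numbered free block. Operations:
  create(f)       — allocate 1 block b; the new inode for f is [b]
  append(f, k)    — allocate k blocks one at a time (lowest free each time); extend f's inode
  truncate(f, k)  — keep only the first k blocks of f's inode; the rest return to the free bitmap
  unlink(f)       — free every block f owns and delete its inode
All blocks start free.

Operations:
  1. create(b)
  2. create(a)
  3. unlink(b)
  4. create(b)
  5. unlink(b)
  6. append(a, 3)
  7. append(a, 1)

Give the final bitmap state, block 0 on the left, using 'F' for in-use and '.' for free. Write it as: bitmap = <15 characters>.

bitmap = FFFFF..........

[1] create(b) — b=0 (map F..............)
[2] create(a) — a=1 b=0 (map FF.............)
[3] unlink(b) — a=1 (map .F.............)
[4] create(b) — a=1 b=0 (map FF.............)
[5] unlink(b) — a=1 (map .F.............)
[6] append(a, 3) — a=1,0,2,3 (map FFFF...........)
[7] append(a, 1) — a=1,0,2,3,4 (map FFFFF..........)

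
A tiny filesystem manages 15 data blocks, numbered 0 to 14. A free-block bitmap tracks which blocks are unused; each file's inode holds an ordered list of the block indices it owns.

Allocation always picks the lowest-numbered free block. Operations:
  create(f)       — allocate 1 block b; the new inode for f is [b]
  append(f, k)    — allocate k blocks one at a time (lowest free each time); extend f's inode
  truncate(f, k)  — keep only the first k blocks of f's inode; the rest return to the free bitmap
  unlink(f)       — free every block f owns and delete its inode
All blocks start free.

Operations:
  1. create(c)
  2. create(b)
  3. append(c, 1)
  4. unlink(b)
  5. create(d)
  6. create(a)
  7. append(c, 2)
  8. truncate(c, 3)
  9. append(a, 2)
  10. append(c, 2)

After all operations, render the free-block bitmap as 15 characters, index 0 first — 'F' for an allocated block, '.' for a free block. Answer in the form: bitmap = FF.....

bitmap = FFFFFFFFF......

create(c): bitmap=F.............. | c=[0]
create(b): bitmap=FF............. | b=[1] c=[0]
append(c, 1): bitmap=FFF............ | b=[1] c=[0, 2]
unlink(b): bitmap=F.F............ | c=[0, 2]
create(d): bitmap=FFF............ | c=[0, 2] d=[1]
create(a): bitmap=FFFF........... | a=[3] c=[0, 2] d=[1]
append(c, 2): bitmap=FFFFFF......... | a=[3] c=[0, 2, 4, 5] d=[1]
truncate(c, 3): bitmap=FFFFF.......... | a=[3] c=[0, 2, 4] d=[1]
append(a, 2): bitmap=FFFFFFF........ | a=[3, 5, 6] c=[0, 2, 4] d=[1]
append(c, 2): bitmap=FFFFFFFFF...... | a=[3, 5, 6] c=[0, 2, 4, 7, 8] d=[1]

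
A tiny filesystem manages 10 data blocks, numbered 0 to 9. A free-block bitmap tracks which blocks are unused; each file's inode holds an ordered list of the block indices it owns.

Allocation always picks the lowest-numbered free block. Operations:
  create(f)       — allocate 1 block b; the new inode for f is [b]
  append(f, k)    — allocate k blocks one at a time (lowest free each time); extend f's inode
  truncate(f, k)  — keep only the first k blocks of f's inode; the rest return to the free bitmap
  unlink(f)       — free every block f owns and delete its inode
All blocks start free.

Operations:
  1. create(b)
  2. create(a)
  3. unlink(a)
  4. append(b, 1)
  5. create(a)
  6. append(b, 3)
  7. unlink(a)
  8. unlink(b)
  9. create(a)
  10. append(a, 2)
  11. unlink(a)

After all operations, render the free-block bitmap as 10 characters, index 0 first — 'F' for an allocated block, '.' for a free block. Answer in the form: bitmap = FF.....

  1. create(b)  ⇒  F.........  {b→[0]}
  2. create(a)  ⇒  FF........  {a→[1]; b→[0]}
  3. unlink(a)  ⇒  F.........  {b→[0]}
  4. append(b, 1)  ⇒  FF........  {b→[0, 1]}
  5. create(a)  ⇒  FFF.......  {a→[2]; b→[0, 1]}
  6. append(b, 3)  ⇒  FFFFFF....  {a→[2]; b→[0, 1, 3, 4, 5]}
  7. unlink(a)  ⇒  FF.FFF....  {b→[0, 1, 3, 4, 5]}
  8. unlink(b)  ⇒  ..........  {}
  9. create(a)  ⇒  F.........  {a→[0]}
  10. append(a, 2)  ⇒  FFF.......  {a→[0, 1, 2]}
  11. unlink(a)  ⇒  ..........  {}

bitmap = ..........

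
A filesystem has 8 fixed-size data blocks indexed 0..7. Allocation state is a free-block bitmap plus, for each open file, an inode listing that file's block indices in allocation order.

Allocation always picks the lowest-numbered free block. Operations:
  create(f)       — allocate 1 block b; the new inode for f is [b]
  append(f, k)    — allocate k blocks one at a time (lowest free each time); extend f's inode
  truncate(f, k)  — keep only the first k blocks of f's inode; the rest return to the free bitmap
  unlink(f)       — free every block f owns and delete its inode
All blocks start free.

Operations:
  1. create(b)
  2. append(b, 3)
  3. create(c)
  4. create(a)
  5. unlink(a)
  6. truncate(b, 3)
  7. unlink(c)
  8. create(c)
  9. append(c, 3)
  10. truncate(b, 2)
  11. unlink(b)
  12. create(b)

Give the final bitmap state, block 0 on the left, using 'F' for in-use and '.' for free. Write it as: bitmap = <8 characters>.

create(b): bitmap=F....... | b=[0]
append(b, 3): bitmap=FFFF.... | b=[0, 1, 2, 3]
create(c): bitmap=FFFFF... | b=[0, 1, 2, 3] c=[4]
create(a): bitmap=FFFFFF.. | a=[5] b=[0, 1, 2, 3] c=[4]
unlink(a): bitmap=FFFFF... | b=[0, 1, 2, 3] c=[4]
truncate(b, 3): bitmap=FFF.F... | b=[0, 1, 2] c=[4]
unlink(c): bitmap=FFF..... | b=[0, 1, 2]
create(c): bitmap=FFFF.... | b=[0, 1, 2] c=[3]
append(c, 3): bitmap=FFFFFFF. | b=[0, 1, 2] c=[3, 4, 5, 6]
truncate(b, 2): bitmap=FF.FFFF. | b=[0, 1] c=[3, 4, 5, 6]
unlink(b): bitmap=...FFFF. | c=[3, 4, 5, 6]
create(b): bitmap=F..FFFF. | b=[0] c=[3, 4, 5, 6]

bitmap = F..FFFF.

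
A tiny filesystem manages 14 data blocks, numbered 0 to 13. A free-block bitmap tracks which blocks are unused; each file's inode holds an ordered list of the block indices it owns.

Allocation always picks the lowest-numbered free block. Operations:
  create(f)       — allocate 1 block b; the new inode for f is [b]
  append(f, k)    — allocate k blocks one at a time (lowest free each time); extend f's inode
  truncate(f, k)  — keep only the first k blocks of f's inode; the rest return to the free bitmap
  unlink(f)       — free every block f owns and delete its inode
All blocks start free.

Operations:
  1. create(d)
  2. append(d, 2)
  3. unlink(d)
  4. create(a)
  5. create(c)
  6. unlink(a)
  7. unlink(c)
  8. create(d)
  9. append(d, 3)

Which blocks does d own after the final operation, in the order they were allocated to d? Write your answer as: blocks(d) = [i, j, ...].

blocks(d) = [0, 1, 2, 3]

after create(d) → d:[0]  free=[F.............]
after append(d, 2) → d:[0, 1, 2]  free=[FFF...........]
after unlink(d) →   free=[..............]
after create(a) → a:[0]  free=[F.............]
after create(c) → a:[0], c:[1]  free=[FF............]
after unlink(a) → c:[1]  free=[.F............]
after unlink(c) →   free=[..............]
after create(d) → d:[0]  free=[F.............]
after append(d, 3) → d:[0, 1, 2, 3]  free=[FFFF..........]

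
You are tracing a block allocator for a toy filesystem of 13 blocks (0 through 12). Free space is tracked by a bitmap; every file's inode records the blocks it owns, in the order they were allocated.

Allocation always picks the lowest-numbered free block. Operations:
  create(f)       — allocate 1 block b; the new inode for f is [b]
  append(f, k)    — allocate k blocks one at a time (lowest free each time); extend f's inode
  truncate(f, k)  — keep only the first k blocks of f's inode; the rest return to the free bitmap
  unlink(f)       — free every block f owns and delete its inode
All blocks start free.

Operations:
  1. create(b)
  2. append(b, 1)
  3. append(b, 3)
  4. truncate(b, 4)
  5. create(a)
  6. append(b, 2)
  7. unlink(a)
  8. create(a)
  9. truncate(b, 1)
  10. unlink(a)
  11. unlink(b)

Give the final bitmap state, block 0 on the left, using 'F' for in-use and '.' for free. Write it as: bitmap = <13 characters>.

bitmap = .............

[1] create(b) — b=0 (map F............)
[2] append(b, 1) — b=0,1 (map FF...........)
[3] append(b, 3) — b=0,1,2,3,4 (map FFFFF........)
[4] truncate(b, 4) — b=0,1,2,3 (map FFFF.........)
[5] create(a) — a=4 b=0,1,2,3 (map FFFFF........)
[6] append(b, 2) — a=4 b=0,1,2,3,5,6 (map FFFFFFF......)
[7] unlink(a) — b=0,1,2,3,5,6 (map FFFF.FF......)
[8] create(a) — a=4 b=0,1,2,3,5,6 (map FFFFFFF......)
[9] truncate(b, 1) — a=4 b=0 (map F...F........)
[10] unlink(a) — b=0 (map F............)
[11] unlink(b) —  (map .............)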